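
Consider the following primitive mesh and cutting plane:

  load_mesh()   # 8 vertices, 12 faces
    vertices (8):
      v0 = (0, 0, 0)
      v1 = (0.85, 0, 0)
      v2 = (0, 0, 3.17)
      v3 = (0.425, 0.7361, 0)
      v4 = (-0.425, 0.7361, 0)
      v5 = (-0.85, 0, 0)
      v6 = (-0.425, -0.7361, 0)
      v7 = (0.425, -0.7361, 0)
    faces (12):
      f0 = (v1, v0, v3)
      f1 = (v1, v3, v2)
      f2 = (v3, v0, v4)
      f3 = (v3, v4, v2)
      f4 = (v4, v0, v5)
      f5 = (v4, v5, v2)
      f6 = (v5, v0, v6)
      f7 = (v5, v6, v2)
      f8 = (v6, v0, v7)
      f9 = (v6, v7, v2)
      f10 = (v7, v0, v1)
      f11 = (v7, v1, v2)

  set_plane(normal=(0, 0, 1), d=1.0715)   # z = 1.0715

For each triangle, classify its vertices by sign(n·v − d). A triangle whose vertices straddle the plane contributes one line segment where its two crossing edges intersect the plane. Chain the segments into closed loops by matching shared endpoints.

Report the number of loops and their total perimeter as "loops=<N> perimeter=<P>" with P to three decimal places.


loops=1 perimeter=3.376

Straddling triangles (6 of 12):
  (v1,v3,v2) [--+] → (0.281345, 0.487289, 1.0715)–(0.562689, 0, 1.0715)  len=0.5627
  (v3,v4,v2) [--+] → (-0.281345, 0.487289, 1.0715)–(0.281345, 0.487289, 1.0715)  len=0.5627
  (v4,v5,v2) [--+] → (-0.562689, 0, 1.0715)–(-0.281345, 0.487289, 1.0715)  len=0.5627
  (v5,v6,v2) [--+] → (-0.281345, -0.487289, 1.0715)–(-0.562689, 0, 1.0715)  len=0.5627
  (v6,v7,v2) [--+] → (0.281345, -0.487289, 1.0715)–(-0.281345, -0.487289, 1.0715)  len=0.5627
  (v7,v1,v2) [--+] → (0.562689, 0, 1.0715)–(0.281345, -0.487289, 1.0715)  len=0.5627

Chained into 1 loop(s):
  loop 1: 6 segments, perimeter = 3.3761
Total perimeter = 3.376


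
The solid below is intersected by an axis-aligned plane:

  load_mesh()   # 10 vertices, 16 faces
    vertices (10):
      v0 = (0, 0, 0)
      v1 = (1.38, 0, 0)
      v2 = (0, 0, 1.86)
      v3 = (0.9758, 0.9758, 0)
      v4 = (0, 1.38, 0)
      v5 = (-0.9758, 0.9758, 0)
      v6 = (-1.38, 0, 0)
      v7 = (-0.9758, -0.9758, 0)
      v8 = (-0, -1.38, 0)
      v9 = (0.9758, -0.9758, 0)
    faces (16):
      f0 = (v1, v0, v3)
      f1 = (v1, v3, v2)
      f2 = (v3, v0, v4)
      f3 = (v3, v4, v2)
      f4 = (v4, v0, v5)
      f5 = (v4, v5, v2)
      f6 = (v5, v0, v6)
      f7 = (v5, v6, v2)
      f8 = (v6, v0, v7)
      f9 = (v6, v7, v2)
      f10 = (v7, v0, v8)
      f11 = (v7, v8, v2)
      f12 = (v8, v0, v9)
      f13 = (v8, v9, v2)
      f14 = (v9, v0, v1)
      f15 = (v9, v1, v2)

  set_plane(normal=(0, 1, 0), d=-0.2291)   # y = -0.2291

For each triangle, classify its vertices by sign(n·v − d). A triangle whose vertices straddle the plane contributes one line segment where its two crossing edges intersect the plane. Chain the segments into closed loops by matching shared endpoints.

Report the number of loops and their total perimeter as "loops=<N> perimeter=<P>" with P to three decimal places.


Straddling triangles (8 of 16):
  (v6,v0,v7) [++-] → (-0.2291, -0.2291, 0)–(-1.2851, -0.2291, 0)  len=1.0560
  (v6,v7,v2) [+-+] → (-1.2851, -0.2291, 0)–(-0.2291, -0.2291, 1.42331)  len=1.7723
  (v7,v0,v8) [-+-] → (-0.2291, -0.2291, 0)–(0, -0.2291, 0)  len=0.2291
  (v7,v8,v2) [--+] → (0, -0.2291, 1.55121)–(-0.2291, -0.2291, 1.42331)  len=0.2624
  (v8,v0,v9) [-+-] → (0, -0.2291, 0)–(0.2291, -0.2291, 0)  len=0.2291
  (v8,v9,v2) [--+] → (0.2291, -0.2291, 1.42331)–(0, -0.2291, 1.55121)  len=0.2624
  (v9,v0,v1) [-++] → (0.2291, -0.2291, 0)–(1.2851, -0.2291, 0)  len=1.0560
  (v9,v1,v2) [-++] → (1.2851, -0.2291, 0)–(0.2291, -0.2291, 1.42331)  len=1.7723

Chained into 1 loop(s):
  loop 1: 8 segments, perimeter = 6.6395
Total perimeter = 6.640

loops=1 perimeter=6.640


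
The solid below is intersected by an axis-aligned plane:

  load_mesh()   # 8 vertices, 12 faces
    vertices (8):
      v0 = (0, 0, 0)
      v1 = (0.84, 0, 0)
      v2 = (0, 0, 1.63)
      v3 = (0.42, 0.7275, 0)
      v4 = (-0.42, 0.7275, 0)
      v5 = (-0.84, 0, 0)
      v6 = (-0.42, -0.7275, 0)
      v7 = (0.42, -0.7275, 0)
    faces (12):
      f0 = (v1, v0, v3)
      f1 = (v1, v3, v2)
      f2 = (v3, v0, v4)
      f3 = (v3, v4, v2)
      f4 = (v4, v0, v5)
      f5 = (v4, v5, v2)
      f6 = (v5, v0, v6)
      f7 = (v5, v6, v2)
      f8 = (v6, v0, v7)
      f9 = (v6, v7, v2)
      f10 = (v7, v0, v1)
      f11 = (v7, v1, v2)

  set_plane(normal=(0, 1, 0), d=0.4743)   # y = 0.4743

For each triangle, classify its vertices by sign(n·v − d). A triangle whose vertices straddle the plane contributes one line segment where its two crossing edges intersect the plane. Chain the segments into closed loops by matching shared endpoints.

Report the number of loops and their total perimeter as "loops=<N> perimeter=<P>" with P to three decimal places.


Straddling triangles (6 of 12):
  (v1,v0,v3) [--+] → (0.273823, 0.4743, 0)–(0.566177, 0.4743, 0)  len=0.2924
  (v1,v3,v2) [-+-] → (0.566177, 0.4743, 0)–(0.273823, 0.4743, 0.567307)  len=0.6382
  (v3,v0,v4) [+-+] → (0.273823, 0.4743, 0)–(-0.273823, 0.4743, 0)  len=0.5476
  (v3,v4,v2) [++-] → (-0.273823, 0.4743, 0.567307)–(0.273823, 0.4743, 0.567307)  len=0.5476
  (v4,v0,v5) [+--] → (-0.273823, 0.4743, 0)–(-0.566177, 0.4743, 0)  len=0.2924
  (v4,v5,v2) [+--] → (-0.566177, 0.4743, 0)–(-0.273823, 0.4743, 0.567307)  len=0.6382

Chained into 1 loop(s):
  loop 1: 6 segments, perimeter = 2.9564
Total perimeter = 2.956

loops=1 perimeter=2.956


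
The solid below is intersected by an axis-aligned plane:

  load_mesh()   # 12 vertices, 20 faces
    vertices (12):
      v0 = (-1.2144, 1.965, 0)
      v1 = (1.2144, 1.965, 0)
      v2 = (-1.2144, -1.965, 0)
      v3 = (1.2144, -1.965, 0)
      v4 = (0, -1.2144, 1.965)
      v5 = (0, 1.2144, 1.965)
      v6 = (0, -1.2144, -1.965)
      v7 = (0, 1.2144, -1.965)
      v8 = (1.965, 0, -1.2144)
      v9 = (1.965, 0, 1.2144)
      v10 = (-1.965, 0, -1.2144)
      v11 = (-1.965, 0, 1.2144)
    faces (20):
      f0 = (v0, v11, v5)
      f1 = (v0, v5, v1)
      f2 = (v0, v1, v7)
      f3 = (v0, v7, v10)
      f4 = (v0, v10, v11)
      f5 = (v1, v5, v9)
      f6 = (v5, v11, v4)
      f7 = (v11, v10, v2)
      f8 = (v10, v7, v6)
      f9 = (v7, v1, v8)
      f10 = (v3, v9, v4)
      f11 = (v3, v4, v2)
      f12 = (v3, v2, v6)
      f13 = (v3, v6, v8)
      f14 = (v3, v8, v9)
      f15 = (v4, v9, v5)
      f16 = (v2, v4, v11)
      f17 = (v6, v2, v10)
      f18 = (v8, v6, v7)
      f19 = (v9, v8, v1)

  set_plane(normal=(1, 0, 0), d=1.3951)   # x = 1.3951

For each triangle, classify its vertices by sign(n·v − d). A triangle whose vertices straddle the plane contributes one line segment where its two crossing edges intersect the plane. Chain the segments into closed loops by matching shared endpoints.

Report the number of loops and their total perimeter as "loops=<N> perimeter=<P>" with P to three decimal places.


loops=1 perimeter=9.026

Straddling triangles (8 of 20):
  (v1,v5,v9) [--+] → (1.3951, 0.352207, 1.43209)–(1.3951, 1.49194, 0.292356)  len=1.6118
  (v7,v1,v8) [--+] → (1.3951, 1.49194, -0.292356)–(1.3951, 0.352207, -1.43209)  len=1.6118
  (v3,v9,v4) [-+-] → (1.3951, -1.49194, 0.292356)–(1.3951, -0.352207, 1.43209)  len=1.6118
  (v3,v6,v8) [--+] → (1.3951, -0.352207, -1.43209)–(1.3951, -1.49194, -0.292356)  len=1.6118
  (v3,v8,v9) [-++] → (1.3951, -1.49194, -0.292356)–(1.3951, -1.49194, 0.292356)  len=0.5847
  (v4,v9,v5) [-+-] → (1.3951, -0.352207, 1.43209)–(1.3951, 0.352207, 1.43209)  len=0.7044
  (v8,v6,v7) [+--] → (1.3951, -0.352207, -1.43209)–(1.3951, 0.352207, -1.43209)  len=0.7044
  (v9,v8,v1) [++-] → (1.3951, 1.49194, -0.292356)–(1.3951, 1.49194, 0.292356)  len=0.5847

Chained into 1 loop(s):
  loop 1: 8 segments, perimeter = 9.0256
Total perimeter = 9.026


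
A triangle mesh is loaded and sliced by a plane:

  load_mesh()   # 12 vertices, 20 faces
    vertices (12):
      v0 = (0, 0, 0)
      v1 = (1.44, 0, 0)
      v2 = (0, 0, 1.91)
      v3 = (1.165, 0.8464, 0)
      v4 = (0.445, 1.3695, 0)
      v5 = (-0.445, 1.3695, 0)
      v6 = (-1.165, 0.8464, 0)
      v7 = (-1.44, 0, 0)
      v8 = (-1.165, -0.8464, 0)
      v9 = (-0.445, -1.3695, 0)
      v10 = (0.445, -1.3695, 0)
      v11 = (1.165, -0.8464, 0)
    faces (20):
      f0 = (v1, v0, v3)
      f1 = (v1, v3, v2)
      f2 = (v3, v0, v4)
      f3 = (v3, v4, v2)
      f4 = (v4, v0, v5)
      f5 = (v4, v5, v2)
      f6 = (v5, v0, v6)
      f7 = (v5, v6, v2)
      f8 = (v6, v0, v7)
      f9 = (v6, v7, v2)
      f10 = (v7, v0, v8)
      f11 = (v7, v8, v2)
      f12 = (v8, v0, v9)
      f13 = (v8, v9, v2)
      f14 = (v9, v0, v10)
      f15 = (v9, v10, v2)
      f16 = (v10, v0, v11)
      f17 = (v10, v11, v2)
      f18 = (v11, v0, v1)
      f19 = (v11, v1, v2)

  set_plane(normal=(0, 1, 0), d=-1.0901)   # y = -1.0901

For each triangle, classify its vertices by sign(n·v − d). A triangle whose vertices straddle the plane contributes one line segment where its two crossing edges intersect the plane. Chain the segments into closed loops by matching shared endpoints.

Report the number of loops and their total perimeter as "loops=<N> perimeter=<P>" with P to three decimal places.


loops=1 perimeter=3.597

Straddling triangles (6 of 20):
  (v8,v0,v9) [++-] → (-0.354213, -1.0901, 0)–(-0.829569, -1.0901, 0)  len=0.4754
  (v8,v9,v2) [+-+] → (-0.829569, -1.0901, 0)–(-0.354213, -1.0901, 0.389671)  len=0.6147
  (v9,v0,v10) [-+-] → (-0.354213, -1.0901, 0)–(0.354213, -1.0901, 0)  len=0.7084
  (v9,v10,v2) [--+] → (0.354213, -1.0901, 0.389671)–(-0.354213, -1.0901, 0.389671)  len=0.7084
  (v10,v0,v11) [-++] → (0.354213, -1.0901, 0)–(0.829569, -1.0901, 0)  len=0.4754
  (v10,v11,v2) [-++] → (0.829569, -1.0901, 0)–(0.354213, -1.0901, 0.389671)  len=0.6147

Chained into 1 loop(s):
  loop 1: 6 segments, perimeter = 3.5969
Total perimeter = 3.597


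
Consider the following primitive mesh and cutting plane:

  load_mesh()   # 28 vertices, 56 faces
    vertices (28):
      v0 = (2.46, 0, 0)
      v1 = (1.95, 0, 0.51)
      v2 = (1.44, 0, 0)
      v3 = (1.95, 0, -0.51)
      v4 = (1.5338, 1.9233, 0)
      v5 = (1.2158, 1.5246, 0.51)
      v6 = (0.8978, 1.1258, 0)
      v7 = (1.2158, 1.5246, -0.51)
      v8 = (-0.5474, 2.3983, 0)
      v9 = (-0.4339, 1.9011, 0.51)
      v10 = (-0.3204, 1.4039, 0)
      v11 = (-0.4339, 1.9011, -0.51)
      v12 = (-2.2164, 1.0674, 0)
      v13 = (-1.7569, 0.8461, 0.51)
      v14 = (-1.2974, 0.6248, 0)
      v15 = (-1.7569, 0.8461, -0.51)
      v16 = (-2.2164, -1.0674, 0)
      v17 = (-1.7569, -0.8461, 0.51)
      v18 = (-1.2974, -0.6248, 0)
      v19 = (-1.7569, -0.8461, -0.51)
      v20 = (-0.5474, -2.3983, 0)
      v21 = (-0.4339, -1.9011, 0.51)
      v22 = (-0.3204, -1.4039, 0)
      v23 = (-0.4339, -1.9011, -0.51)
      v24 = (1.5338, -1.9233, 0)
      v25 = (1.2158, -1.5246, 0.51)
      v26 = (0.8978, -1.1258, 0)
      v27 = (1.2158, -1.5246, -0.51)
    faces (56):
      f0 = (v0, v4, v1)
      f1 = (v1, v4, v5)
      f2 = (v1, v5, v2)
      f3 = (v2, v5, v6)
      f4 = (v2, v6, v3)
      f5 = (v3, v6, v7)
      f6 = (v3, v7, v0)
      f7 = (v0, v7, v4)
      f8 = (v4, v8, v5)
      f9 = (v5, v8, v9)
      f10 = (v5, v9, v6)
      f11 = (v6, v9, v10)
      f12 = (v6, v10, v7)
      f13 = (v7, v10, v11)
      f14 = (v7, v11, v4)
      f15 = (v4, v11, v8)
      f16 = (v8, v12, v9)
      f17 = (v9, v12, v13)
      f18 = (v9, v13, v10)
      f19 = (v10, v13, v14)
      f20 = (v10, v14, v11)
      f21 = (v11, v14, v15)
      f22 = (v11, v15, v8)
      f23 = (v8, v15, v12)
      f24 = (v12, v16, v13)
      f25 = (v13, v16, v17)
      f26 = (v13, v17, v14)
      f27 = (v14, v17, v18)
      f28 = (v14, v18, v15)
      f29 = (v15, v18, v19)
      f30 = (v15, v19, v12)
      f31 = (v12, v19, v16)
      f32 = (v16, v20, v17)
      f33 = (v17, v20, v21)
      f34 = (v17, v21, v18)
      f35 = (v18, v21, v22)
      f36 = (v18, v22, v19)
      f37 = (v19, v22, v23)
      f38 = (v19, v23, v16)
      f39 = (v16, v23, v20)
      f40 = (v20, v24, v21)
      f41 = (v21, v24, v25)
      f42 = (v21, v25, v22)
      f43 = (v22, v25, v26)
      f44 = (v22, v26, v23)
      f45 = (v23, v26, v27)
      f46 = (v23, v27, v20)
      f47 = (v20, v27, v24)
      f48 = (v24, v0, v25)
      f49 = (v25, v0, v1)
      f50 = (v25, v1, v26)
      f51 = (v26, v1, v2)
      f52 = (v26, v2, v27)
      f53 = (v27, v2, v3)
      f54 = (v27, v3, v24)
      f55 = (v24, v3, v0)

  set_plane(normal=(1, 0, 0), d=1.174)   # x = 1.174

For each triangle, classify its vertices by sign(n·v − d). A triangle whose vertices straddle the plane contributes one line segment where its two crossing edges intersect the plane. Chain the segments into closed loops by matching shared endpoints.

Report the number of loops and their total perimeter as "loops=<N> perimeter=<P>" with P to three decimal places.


loops=2 perimeter=7.227

Straddling triangles (20 of 56):
  (v2,v5,v6) [++-] → (1.174, 1.47218, 0.442962)–(1.174, 0.552311, 0)  len=1.0210
  (v2,v6,v3) [+-+] → (1.174, 0.552311, 0)–(1.174, 0.83028, -0.133874)  len=0.3085
  (v3,v6,v7) [+-+] → (1.174, 0.83028, -0.133874)–(1.174, 1.47218, -0.442962)  len=0.7124
  (v4,v8,v5) [+-+] → (1.174, 2.00542, 0)–(1.174, 1.54531, 0.497909)  len=0.6779
  (v5,v8,v9) [+--] → (1.174, 1.54531, 0.497909)–(1.174, 1.53414, 0.51)  len=0.0165
  (v5,v9,v6) [+--] → (1.174, 1.53414, 0.51)–(1.174, 1.47218, 0.442962)  len=0.0913
  (v6,v10,v7) [--+] → (1.174, 1.52132, -0.496123)–(1.174, 1.47218, -0.442962)  len=0.0724
  (v7,v10,v11) [+--] → (1.174, 1.52132, -0.496123)–(1.174, 1.53414, -0.51)  len=0.0189
  (v7,v11,v4) [+-+] → (1.174, 1.53414, -0.51)–(1.174, 1.91924, -0.0932551)  len=0.5674
  (v4,v11,v8) [+--] → (1.174, 1.91924, -0.0932551)–(1.174, 2.00542, 0)  len=0.1270
  (v20,v24,v21) [-+-] → (1.174, -2.00542, 0)–(1.174, -1.91924, 0.0932551)  len=0.1270
  (v21,v24,v25) [-++] → (1.174, -1.91924, 0.0932551)–(1.174, -1.53414, 0.51)  len=0.5674
  (v21,v25,v22) [-+-] → (1.174, -1.53414, 0.51)–(1.174, -1.52132, 0.496123)  len=0.0189
  (v22,v25,v26) [-+-] → (1.174, -1.52132, 0.496123)–(1.174, -1.47218, 0.442962)  len=0.0724
  (v23,v26,v27) [--+] → (1.174, -1.47218, -0.442962)–(1.174, -1.53414, -0.51)  len=0.0913
  (v23,v27,v20) [-+-] → (1.174, -1.53414, -0.51)–(1.174, -1.54531, -0.497909)  len=0.0165
  (v20,v27,v24) [-++] → (1.174, -1.54531, -0.497909)–(1.174, -2.00542, 0)  len=0.6779
  (v25,v1,v26) [++-] → (1.174, -0.83028, 0.133874)–(1.174, -1.47218, 0.442962)  len=0.7124
  (v26,v1,v2) [-++] → (1.174, -0.83028, 0.133874)–(1.174, -0.552311, 0)  len=0.3085
  (v26,v2,v27) [-++] → (1.174, -0.552311, 0)–(1.174, -1.47218, -0.442962)  len=1.0210

Chained into 2 loop(s):
  loop 1: 10 segments, perimeter = 3.6133
  loop 2: 10 segments, perimeter = 3.6133
Total perimeter = 7.227


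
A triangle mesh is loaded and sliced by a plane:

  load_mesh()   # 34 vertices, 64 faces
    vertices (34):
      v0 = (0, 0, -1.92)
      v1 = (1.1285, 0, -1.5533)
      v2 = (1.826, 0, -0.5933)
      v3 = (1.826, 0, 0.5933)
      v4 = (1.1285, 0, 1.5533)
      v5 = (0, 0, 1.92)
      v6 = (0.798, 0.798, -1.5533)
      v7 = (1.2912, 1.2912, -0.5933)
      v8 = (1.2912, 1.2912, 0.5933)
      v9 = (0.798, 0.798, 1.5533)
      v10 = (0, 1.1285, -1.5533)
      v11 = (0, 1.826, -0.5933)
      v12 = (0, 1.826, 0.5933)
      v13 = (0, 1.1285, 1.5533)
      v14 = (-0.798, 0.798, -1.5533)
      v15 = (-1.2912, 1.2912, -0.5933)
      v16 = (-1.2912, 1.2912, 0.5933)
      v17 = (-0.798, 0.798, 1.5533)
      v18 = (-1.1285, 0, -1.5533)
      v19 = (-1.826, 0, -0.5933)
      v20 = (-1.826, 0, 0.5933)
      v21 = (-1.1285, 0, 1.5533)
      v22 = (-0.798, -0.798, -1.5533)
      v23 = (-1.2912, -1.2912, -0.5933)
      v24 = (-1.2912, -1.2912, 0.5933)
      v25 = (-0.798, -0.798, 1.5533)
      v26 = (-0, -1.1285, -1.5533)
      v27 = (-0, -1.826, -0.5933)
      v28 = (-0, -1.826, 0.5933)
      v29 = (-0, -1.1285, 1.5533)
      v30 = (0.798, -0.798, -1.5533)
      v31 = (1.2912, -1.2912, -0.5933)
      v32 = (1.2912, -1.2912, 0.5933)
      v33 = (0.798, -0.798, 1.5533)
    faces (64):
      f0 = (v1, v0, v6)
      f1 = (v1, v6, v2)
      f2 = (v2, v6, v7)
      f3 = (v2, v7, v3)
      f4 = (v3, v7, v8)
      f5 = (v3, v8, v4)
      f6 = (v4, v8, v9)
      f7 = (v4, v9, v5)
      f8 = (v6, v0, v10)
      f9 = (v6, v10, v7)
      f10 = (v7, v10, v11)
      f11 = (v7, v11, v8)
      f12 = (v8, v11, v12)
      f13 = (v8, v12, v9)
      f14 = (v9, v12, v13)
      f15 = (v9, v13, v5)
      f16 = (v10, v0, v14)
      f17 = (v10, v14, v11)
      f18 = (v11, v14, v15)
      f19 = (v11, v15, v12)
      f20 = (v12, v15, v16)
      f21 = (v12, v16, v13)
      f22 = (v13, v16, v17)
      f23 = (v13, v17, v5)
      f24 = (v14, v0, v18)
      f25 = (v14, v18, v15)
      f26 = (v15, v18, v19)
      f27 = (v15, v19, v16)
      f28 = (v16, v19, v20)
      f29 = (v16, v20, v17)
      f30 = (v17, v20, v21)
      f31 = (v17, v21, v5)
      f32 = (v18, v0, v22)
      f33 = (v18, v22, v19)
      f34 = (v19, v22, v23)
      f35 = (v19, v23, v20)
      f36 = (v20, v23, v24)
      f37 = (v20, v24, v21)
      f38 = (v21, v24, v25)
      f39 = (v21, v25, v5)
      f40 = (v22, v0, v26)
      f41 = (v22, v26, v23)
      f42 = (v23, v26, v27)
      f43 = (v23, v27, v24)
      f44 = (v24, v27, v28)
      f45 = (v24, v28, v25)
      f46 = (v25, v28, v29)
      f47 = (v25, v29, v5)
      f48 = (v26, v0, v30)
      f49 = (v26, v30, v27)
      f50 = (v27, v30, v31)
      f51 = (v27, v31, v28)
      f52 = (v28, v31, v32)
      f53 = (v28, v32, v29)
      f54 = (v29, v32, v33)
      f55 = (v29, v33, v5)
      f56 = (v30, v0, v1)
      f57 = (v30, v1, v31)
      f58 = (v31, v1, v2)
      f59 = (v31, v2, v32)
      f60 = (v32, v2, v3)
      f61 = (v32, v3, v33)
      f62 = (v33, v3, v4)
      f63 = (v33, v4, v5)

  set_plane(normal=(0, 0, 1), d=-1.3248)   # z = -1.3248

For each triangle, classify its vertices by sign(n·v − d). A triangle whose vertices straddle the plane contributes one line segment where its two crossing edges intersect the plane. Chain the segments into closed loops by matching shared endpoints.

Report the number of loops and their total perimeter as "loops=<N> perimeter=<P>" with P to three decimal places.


Straddling triangles (16 of 64):
  (v1,v6,v2) [--+] → (1.04269, 0.608059, -1.3248)–(1.29452, 0, -1.3248)  len=0.6581
  (v2,v6,v7) [+-+] → (1.04269, 0.608059, -1.3248)–(0.915392, 0.915392, -1.3248)  len=0.3327
  (v6,v10,v7) [--+] → (0.307332, 1.16723, -1.3248)–(0.915392, 0.915392, -1.3248)  len=0.6581
  (v7,v10,v11) [+-+] → (0.307332, 1.16723, -1.3248)–(0, 1.29452, -1.3248)  len=0.3327
  (v10,v14,v11) [--+] → (-0.608059, 1.04269, -1.3248)–(0, 1.29452, -1.3248)  len=0.6581
  (v11,v14,v15) [+-+] → (-0.608059, 1.04269, -1.3248)–(-0.915392, 0.915392, -1.3248)  len=0.3327
  (v14,v18,v15) [--+] → (-1.16723, 0.307332, -1.3248)–(-0.915392, 0.915392, -1.3248)  len=0.6581
  (v15,v18,v19) [+-+] → (-1.16723, 0.307332, -1.3248)–(-1.29452, 0, -1.3248)  len=0.3327
  (v18,v22,v19) [--+] → (-1.04269, -0.608059, -1.3248)–(-1.29452, 0, -1.3248)  len=0.6581
  (v19,v22,v23) [+-+] → (-1.04269, -0.608059, -1.3248)–(-0.915392, -0.915392, -1.3248)  len=0.3327
  (v22,v26,v23) [--+] → (-0.307332, -1.16723, -1.3248)–(-0.915392, -0.915392, -1.3248)  len=0.6581
  (v23,v26,v27) [+-+] → (-0.307332, -1.16723, -1.3248)–(0, -1.29452, -1.3248)  len=0.3327
  (v26,v30,v27) [--+] → (0.608059, -1.04269, -1.3248)–(0, -1.29452, -1.3248)  len=0.6581
  (v27,v30,v31) [+-+] → (0.608059, -1.04269, -1.3248)–(0.915392, -0.915392, -1.3248)  len=0.3327
  (v30,v1,v31) [--+] → (1.16723, -0.307332, -1.3248)–(0.915392, -0.915392, -1.3248)  len=0.6581
  (v31,v1,v2) [+-+] → (1.16723, -0.307332, -1.3248)–(1.29452, 0, -1.3248)  len=0.3327

Chained into 1 loop(s):
  loop 1: 16 segments, perimeter = 7.9264
Total perimeter = 7.926

loops=1 perimeter=7.926


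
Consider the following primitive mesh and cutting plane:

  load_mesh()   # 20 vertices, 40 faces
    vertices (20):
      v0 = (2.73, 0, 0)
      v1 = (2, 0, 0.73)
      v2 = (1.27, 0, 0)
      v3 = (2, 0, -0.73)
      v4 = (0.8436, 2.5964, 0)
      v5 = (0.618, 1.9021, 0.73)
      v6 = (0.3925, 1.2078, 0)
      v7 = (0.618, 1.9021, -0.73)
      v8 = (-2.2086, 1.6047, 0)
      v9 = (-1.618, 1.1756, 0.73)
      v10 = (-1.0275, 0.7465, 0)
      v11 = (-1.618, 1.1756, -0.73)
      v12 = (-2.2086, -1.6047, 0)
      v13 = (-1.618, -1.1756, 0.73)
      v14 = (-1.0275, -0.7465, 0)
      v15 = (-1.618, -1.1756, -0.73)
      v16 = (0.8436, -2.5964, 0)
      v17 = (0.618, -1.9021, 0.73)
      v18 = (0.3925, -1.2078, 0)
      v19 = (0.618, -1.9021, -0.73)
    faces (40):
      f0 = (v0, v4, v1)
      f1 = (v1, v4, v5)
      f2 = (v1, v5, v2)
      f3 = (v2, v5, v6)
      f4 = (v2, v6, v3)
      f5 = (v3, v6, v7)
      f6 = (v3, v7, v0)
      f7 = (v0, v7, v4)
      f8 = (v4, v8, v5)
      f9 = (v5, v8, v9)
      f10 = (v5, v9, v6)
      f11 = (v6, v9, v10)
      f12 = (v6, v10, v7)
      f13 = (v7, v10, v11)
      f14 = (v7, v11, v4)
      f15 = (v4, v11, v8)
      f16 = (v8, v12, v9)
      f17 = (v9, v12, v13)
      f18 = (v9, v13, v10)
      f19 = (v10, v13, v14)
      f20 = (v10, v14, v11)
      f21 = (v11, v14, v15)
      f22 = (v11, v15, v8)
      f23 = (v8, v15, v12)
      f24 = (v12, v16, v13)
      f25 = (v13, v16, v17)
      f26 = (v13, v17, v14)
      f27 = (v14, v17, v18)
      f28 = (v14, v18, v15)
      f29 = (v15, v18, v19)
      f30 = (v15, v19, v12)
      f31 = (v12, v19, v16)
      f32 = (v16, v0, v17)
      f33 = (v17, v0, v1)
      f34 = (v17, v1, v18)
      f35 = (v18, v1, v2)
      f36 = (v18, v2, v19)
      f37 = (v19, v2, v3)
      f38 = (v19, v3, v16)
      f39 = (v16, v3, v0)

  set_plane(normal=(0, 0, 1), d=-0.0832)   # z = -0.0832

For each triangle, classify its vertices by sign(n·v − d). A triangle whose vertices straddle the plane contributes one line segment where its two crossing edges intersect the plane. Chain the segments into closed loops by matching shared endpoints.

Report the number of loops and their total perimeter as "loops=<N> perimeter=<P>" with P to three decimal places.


loops=2 perimeter=23.511

Straddling triangles (20 of 40):
  (v2,v6,v3) [++-] → (0.575711, 1.07014, -0.0832)–(1.3532, 0, -0.0832)  len=1.3228
  (v3,v6,v7) [-+-] → (0.575711, 1.07014, -0.0832)–(0.418201, 1.28693, -0.0832)  len=0.2680
  (v3,v7,v0) [--+] → (2.48929, 0.216787, -0.0832)–(2.6468, 0, -0.0832)  len=0.2680
  (v0,v7,v4) [+-+] → (2.48929, 0.216787, -0.0832)–(0.817888, 2.51727, -0.0832)  len=2.8436
  (v6,v10,v7) [++-] → (-0.839958, 0.878207, -0.0832)–(0.418201, 1.28693, -0.0832)  len=1.3229
  (v7,v10,v11) [-+-] → (-0.839958, 0.878207, -0.0832)–(-1.0948, 0.795406, -0.0832)  len=0.2680
  (v7,v11,v4) [--+] → (0.563045, 2.43447, -0.0832)–(0.817888, 2.51727, -0.0832)  len=0.2680
  (v4,v11,v8) [+-+] → (0.563045, 2.43447, -0.0832)–(-2.14129, 1.55579, -0.0832)  len=2.8435
  (v10,v14,v11) [++-] → (-1.0948, -0.527433, -0.0832)–(-1.0948, 0.795406, -0.0832)  len=1.3228
  (v11,v14,v15) [-+-] → (-1.0948, -0.527433, -0.0832)–(-1.0948, -0.795406, -0.0832)  len=0.2680
  (v11,v15,v8) [--+] → (-2.14129, 1.28782, -0.0832)–(-2.14129, 1.55579, -0.0832)  len=0.2680
  (v8,v15,v12) [+-+] → (-2.14129, 1.28782, -0.0832)–(-2.14129, -1.55579, -0.0832)  len=2.8436
  (v14,v18,v15) [++-] → (0.163358, -1.20413, -0.0832)–(-1.0948, -0.795406, -0.0832)  len=1.3229
  (v15,v18,v19) [-+-] → (0.163358, -1.20413, -0.0832)–(0.418201, -1.28693, -0.0832)  len=0.2680
  (v15,v19,v12) [--+] → (-1.88645, -1.6386, -0.0832)–(-2.14129, -1.55579, -0.0832)  len=0.2680
  (v12,v19,v16) [+-+] → (-1.88645, -1.6386, -0.0832)–(0.817888, -2.51727, -0.0832)  len=2.8435
  (v18,v2,v19) [++-] → (1.19569, -0.216787, -0.0832)–(0.418201, -1.28693, -0.0832)  len=1.3228
  (v19,v2,v3) [-+-] → (1.19569, -0.216787, -0.0832)–(1.3532, 0, -0.0832)  len=0.2680
  (v19,v3,v16) [--+] → (0.975398, -2.30048, -0.0832)–(0.817888, -2.51727, -0.0832)  len=0.2680
  (v16,v3,v0) [+-+] → (0.975398, -2.30048, -0.0832)–(2.6468, 0, -0.0832)  len=2.8436

Chained into 2 loop(s):
  loop 1: 10 segments, perimeter = 7.9539
  loop 2: 10 segments, perimeter = 15.5575
Total perimeter = 23.511


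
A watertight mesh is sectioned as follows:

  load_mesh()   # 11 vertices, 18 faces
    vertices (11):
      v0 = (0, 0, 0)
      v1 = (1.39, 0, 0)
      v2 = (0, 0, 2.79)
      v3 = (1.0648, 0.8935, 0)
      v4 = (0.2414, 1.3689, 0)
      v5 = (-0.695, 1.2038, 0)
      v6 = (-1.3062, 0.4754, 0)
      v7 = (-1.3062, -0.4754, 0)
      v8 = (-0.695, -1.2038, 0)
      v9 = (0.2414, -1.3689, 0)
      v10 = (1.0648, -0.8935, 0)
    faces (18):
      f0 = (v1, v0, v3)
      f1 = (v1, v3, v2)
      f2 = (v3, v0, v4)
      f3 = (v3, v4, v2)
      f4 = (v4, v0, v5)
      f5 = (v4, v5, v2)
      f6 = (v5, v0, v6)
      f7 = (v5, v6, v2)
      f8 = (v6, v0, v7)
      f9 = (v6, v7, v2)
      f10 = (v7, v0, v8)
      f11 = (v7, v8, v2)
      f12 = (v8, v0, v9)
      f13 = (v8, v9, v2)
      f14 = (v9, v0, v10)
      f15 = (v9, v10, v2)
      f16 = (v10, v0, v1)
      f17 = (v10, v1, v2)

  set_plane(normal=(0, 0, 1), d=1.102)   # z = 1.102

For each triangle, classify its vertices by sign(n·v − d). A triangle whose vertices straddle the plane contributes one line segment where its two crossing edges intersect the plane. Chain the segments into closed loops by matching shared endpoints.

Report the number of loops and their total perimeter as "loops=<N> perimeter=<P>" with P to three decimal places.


loops=1 perimeter=5.177

Straddling triangles (9 of 18):
  (v1,v3,v2) [--+] → (0.644223, 0.540584, 1.102)–(0.840975, 0, 1.102)  len=0.5753
  (v3,v4,v2) [--+] → (0.146051, 0.828209, 1.102)–(0.644223, 0.540584, 1.102)  len=0.5752
  (v4,v5,v2) [--+] → (-0.420487, 0.728321, 1.102)–(0.146051, 0.828209, 1.102)  len=0.5753
  (v5,v6,v2) [--+] → (-0.790274, 0.287626, 1.102)–(-0.420487, 0.728321, 1.102)  len=0.5753
  (v6,v7,v2) [--+] → (-0.790274, -0.287626, 1.102)–(-0.790274, 0.287626, 1.102)  len=0.5753
  (v7,v8,v2) [--+] → (-0.420487, -0.728321, 1.102)–(-0.790274, -0.287626, 1.102)  len=0.5753
  (v8,v9,v2) [--+] → (0.146051, -0.828209, 1.102)–(-0.420487, -0.728321, 1.102)  len=0.5753
  (v9,v10,v2) [--+] → (0.644223, -0.540584, 1.102)–(0.146051, -0.828209, 1.102)  len=0.5752
  (v10,v1,v2) [--+] → (0.840975, 0, 1.102)–(0.644223, -0.540584, 1.102)  len=0.5753

Chained into 1 loop(s):
  loop 1: 9 segments, perimeter = 5.1774
Total perimeter = 5.177


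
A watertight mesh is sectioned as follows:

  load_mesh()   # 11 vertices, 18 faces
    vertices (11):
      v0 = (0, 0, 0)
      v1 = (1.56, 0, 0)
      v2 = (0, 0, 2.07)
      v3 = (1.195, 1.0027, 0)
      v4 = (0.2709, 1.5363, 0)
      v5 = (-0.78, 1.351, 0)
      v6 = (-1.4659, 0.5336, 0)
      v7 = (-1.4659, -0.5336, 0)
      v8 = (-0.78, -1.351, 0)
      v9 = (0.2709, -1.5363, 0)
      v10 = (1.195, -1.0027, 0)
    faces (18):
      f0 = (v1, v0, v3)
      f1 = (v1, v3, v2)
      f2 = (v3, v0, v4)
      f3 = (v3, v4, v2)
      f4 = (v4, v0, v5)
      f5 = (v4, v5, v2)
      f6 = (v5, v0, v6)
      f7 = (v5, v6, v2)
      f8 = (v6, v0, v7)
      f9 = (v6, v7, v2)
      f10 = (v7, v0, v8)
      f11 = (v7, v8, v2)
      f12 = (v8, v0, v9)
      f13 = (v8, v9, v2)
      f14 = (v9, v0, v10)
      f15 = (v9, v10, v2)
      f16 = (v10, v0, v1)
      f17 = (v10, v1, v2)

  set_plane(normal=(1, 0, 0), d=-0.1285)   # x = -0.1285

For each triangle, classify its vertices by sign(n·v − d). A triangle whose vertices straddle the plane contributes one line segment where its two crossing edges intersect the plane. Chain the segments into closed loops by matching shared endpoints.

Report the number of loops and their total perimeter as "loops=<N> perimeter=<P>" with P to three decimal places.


Straddling triangles (10 of 18):
  (v4,v0,v5) [++-] → (-0.1285, 0.222569, 0)–(-0.1285, 1.46588, 0)  len=1.2433
  (v4,v5,v2) [+-+] → (-0.1285, 1.46588, 0)–(-0.1285, 0.222569, 1.72898)  len=2.1296
  (v5,v0,v6) [-+-] → (-0.1285, 0.222569, 0)–(-0.1285, 0.0467751, 0)  len=0.1758
  (v5,v6,v2) [--+] → (-0.1285, 0.0467751, 1.88854)–(-0.1285, 0.222569, 1.72898)  len=0.2374
  (v6,v0,v7) [-+-] → (-0.1285, 0.0467751, 0)–(-0.1285, -0.0467751, 0)  len=0.0936
  (v6,v7,v2) [--+] → (-0.1285, -0.0467751, 1.88854)–(-0.1285, 0.0467751, 1.88854)  len=0.0936
  (v7,v0,v8) [-+-] → (-0.1285, -0.0467751, 0)–(-0.1285, -0.222569, 0)  len=0.1758
  (v7,v8,v2) [--+] → (-0.1285, -0.222569, 1.72898)–(-0.1285, -0.0467751, 1.88854)  len=0.2374
  (v8,v0,v9) [-++] → (-0.1285, -0.222569, 0)–(-0.1285, -1.46588, 0)  len=1.2433
  (v8,v9,v2) [-++] → (-0.1285, -1.46588, 0)–(-0.1285, -0.222569, 1.72898)  len=2.1296

Chained into 1 loop(s):
  loop 1: 10 segments, perimeter = 7.7593
Total perimeter = 7.759

loops=1 perimeter=7.759


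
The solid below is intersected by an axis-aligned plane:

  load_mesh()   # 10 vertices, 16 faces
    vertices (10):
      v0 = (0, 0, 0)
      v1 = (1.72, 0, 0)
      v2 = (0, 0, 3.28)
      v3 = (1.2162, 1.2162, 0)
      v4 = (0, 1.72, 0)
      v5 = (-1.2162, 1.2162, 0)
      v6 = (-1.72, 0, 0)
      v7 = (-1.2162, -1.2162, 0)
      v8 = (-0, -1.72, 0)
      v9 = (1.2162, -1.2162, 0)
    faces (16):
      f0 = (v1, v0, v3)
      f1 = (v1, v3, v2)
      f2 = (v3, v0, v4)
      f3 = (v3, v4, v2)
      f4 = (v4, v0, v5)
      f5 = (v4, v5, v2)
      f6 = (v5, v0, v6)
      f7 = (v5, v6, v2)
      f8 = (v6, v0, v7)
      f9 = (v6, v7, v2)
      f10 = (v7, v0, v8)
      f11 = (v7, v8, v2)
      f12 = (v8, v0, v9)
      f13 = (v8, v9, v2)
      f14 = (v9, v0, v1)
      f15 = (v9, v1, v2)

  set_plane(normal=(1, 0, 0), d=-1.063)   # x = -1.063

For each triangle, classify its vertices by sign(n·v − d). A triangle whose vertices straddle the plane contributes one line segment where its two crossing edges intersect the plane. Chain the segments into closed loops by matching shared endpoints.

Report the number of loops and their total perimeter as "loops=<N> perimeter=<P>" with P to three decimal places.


Straddling triangles (8 of 16):
  (v4,v0,v5) [++-] → (-1.063, 1.063, 0)–(-1.063, 1.27966, 0)  len=0.2167
  (v4,v5,v2) [+-+] → (-1.063, 1.27966, 0)–(-1.063, 1.063, 0.413169)  len=0.4665
  (v5,v0,v6) [-+-] → (-1.063, 1.063, 0)–(-1.063, 0, 0)  len=1.0630
  (v5,v6,v2) [--+] → (-1.063, 0, 1.25288)–(-1.063, 1.063, 0.413169)  len=1.3547
  (v6,v0,v7) [-+-] → (-1.063, 0, 0)–(-1.063, -1.063, 0)  len=1.0630
  (v6,v7,v2) [--+] → (-1.063, -1.063, 0.413169)–(-1.063, 0, 1.25288)  len=1.3547
  (v7,v0,v8) [-++] → (-1.063, -1.063, 0)–(-1.063, -1.27966, 0)  len=0.2167
  (v7,v8,v2) [-++] → (-1.063, -1.27966, 0)–(-1.063, -1.063, 0.413169)  len=0.4665

Chained into 1 loop(s):
  loop 1: 8 segments, perimeter = 6.2017
Total perimeter = 6.202

loops=1 perimeter=6.202


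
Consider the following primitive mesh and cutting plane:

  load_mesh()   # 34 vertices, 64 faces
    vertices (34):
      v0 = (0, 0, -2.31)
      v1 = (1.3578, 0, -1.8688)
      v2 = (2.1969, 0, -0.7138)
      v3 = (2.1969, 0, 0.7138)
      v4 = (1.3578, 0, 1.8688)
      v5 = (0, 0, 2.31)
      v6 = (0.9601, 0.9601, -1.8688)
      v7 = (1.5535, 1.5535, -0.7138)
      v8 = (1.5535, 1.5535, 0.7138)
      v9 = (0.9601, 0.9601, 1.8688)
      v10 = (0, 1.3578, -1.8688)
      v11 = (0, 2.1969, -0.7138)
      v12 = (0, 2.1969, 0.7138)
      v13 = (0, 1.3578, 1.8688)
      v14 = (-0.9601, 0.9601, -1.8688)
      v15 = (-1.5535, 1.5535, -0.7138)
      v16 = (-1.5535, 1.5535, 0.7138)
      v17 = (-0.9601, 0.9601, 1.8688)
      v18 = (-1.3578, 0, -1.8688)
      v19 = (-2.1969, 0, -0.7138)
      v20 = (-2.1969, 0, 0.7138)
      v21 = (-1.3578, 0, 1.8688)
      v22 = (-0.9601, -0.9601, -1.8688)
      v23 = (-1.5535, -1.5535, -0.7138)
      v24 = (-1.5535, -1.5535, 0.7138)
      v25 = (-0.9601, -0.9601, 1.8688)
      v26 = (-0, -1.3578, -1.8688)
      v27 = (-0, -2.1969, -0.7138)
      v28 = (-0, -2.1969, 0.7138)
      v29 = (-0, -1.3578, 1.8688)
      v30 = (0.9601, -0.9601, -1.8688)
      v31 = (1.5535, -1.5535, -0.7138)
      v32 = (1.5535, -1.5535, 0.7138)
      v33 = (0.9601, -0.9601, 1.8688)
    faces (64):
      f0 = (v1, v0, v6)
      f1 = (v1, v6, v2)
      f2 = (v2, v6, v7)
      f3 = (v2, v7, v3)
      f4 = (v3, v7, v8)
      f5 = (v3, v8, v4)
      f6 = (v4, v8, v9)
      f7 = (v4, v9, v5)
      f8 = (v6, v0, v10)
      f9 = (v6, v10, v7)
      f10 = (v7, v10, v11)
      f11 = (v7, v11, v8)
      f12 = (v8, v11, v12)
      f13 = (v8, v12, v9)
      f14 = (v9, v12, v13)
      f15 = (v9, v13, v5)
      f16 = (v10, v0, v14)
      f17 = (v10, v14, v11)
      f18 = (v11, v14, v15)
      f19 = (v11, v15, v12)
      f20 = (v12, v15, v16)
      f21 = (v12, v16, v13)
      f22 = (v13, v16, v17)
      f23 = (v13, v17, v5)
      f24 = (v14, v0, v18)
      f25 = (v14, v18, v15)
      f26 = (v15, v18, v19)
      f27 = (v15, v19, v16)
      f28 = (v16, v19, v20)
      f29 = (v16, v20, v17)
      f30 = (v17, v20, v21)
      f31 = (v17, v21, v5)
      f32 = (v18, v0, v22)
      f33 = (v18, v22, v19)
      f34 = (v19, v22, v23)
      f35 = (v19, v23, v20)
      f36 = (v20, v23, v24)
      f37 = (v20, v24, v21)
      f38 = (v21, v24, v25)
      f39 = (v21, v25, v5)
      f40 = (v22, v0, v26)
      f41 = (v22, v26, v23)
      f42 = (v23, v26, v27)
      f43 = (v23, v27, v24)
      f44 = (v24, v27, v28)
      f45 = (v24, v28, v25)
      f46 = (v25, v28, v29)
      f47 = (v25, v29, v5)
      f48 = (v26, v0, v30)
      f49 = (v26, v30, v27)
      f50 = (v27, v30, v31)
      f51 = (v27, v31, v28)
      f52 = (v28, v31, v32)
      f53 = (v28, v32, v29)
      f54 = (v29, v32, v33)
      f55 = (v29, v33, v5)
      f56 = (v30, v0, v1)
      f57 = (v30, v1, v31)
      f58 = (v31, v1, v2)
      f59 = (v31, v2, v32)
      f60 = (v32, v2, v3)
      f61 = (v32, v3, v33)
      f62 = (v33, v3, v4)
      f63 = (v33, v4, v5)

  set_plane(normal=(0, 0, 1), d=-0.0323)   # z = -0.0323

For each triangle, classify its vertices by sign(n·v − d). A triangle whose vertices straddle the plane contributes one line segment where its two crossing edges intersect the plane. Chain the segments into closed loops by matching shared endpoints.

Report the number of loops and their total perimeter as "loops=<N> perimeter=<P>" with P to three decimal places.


loops=1 perimeter=13.452

Straddling triangles (16 of 64):
  (v2,v7,v3) [--+] → (1.86064, 0.811899, -0.0323)–(2.1969, 0, -0.0323)  len=0.8788
  (v3,v7,v8) [+-+] → (1.86064, 0.811899, -0.0323)–(1.5535, 1.5535, -0.0323)  len=0.8027
  (v7,v11,v8) [--+] → (0.741601, 1.88976, -0.0323)–(1.5535, 1.5535, -0.0323)  len=0.8788
  (v8,v11,v12) [+-+] → (0.741601, 1.88976, -0.0323)–(0, 2.1969, -0.0323)  len=0.8027
  (v11,v15,v12) [--+] → (-0.811899, 1.86064, -0.0323)–(0, 2.1969, -0.0323)  len=0.8788
  (v12,v15,v16) [+-+] → (-0.811899, 1.86064, -0.0323)–(-1.5535, 1.5535, -0.0323)  len=0.8027
  (v15,v19,v16) [--+] → (-1.88976, 0.741601, -0.0323)–(-1.5535, 1.5535, -0.0323)  len=0.8788
  (v16,v19,v20) [+-+] → (-1.88976, 0.741601, -0.0323)–(-2.1969, 0, -0.0323)  len=0.8027
  (v19,v23,v20) [--+] → (-1.86064, -0.811899, -0.0323)–(-2.1969, 0, -0.0323)  len=0.8788
  (v20,v23,v24) [+-+] → (-1.86064, -0.811899, -0.0323)–(-1.5535, -1.5535, -0.0323)  len=0.8027
  (v23,v27,v24) [--+] → (-0.741601, -1.88976, -0.0323)–(-1.5535, -1.5535, -0.0323)  len=0.8788
  (v24,v27,v28) [+-+] → (-0.741601, -1.88976, -0.0323)–(0, -2.1969, -0.0323)  len=0.8027
  (v27,v31,v28) [--+] → (0.811899, -1.86064, -0.0323)–(0, -2.1969, -0.0323)  len=0.8788
  (v28,v31,v32) [+-+] → (0.811899, -1.86064, -0.0323)–(1.5535, -1.5535, -0.0323)  len=0.8027
  (v31,v2,v32) [--+] → (1.88976, -0.741601, -0.0323)–(1.5535, -1.5535, -0.0323)  len=0.8788
  (v32,v2,v3) [+-+] → (1.88976, -0.741601, -0.0323)–(2.1969, 0, -0.0323)  len=0.8027

Chained into 1 loop(s):
  loop 1: 16 segments, perimeter = 13.4517
Total perimeter = 13.452


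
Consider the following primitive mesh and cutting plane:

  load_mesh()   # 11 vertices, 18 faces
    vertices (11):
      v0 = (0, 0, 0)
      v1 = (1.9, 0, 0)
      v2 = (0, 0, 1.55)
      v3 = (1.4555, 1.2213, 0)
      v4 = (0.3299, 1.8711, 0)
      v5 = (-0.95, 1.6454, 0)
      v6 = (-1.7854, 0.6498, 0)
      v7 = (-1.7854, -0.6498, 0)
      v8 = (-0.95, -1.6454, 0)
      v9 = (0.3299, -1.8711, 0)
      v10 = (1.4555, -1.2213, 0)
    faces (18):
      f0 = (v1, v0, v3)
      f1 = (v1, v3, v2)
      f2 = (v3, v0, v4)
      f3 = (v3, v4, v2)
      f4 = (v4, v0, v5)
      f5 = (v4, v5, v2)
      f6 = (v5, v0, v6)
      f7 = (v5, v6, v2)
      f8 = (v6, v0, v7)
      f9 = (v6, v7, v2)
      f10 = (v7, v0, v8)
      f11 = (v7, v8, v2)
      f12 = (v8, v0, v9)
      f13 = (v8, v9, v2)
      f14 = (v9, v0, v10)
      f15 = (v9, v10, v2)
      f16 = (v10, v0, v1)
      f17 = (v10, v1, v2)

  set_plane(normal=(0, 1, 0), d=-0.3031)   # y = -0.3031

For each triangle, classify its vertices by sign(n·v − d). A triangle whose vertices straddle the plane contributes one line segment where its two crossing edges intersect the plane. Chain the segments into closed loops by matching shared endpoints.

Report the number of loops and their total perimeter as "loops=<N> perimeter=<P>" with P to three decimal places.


Straddling triangles (10 of 18):
  (v6,v0,v7) [++-] → (-0.832802, -0.3031, 0)–(-1.7854, -0.3031, 0)  len=0.9526
  (v6,v7,v2) [+-+] → (-1.7854, -0.3031, 0)–(-0.832802, -0.3031, 0.827001)  len=1.2615
  (v7,v0,v8) [-+-] → (-0.832802, -0.3031, 0)–(-0.175, -0.3031, 0)  len=0.6578
  (v7,v8,v2) [--+] → (-0.175, -0.3031, 1.26447)–(-0.832802, -0.3031, 0.827001)  len=0.7900
  (v8,v0,v9) [-+-] → (-0.175, -0.3031, 0)–(0.0534406, -0.3031, 0)  len=0.2284
  (v8,v9,v2) [--+] → (0.0534406, -0.3031, 1.29892)–(-0.175, -0.3031, 1.26447)  len=0.2310
  (v9,v0,v10) [-+-] → (0.0534406, -0.3031, 0)–(0.361223, -0.3031, 0)  len=0.3078
  (v9,v10,v2) [--+] → (0.361223, -0.3031, 1.16532)–(0.0534406, -0.3031, 1.29892)  len=0.3355
  (v10,v0,v1) [-++] → (0.361223, -0.3031, 0)–(1.78968, -0.3031, 0)  len=1.4285
  (v10,v1,v2) [-++] → (1.78968, -0.3031, 0)–(0.361223, -0.3031, 1.16532)  len=1.8435

Chained into 1 loop(s):
  loop 1: 10 segments, perimeter = 8.0366
Total perimeter = 8.037

loops=1 perimeter=8.037


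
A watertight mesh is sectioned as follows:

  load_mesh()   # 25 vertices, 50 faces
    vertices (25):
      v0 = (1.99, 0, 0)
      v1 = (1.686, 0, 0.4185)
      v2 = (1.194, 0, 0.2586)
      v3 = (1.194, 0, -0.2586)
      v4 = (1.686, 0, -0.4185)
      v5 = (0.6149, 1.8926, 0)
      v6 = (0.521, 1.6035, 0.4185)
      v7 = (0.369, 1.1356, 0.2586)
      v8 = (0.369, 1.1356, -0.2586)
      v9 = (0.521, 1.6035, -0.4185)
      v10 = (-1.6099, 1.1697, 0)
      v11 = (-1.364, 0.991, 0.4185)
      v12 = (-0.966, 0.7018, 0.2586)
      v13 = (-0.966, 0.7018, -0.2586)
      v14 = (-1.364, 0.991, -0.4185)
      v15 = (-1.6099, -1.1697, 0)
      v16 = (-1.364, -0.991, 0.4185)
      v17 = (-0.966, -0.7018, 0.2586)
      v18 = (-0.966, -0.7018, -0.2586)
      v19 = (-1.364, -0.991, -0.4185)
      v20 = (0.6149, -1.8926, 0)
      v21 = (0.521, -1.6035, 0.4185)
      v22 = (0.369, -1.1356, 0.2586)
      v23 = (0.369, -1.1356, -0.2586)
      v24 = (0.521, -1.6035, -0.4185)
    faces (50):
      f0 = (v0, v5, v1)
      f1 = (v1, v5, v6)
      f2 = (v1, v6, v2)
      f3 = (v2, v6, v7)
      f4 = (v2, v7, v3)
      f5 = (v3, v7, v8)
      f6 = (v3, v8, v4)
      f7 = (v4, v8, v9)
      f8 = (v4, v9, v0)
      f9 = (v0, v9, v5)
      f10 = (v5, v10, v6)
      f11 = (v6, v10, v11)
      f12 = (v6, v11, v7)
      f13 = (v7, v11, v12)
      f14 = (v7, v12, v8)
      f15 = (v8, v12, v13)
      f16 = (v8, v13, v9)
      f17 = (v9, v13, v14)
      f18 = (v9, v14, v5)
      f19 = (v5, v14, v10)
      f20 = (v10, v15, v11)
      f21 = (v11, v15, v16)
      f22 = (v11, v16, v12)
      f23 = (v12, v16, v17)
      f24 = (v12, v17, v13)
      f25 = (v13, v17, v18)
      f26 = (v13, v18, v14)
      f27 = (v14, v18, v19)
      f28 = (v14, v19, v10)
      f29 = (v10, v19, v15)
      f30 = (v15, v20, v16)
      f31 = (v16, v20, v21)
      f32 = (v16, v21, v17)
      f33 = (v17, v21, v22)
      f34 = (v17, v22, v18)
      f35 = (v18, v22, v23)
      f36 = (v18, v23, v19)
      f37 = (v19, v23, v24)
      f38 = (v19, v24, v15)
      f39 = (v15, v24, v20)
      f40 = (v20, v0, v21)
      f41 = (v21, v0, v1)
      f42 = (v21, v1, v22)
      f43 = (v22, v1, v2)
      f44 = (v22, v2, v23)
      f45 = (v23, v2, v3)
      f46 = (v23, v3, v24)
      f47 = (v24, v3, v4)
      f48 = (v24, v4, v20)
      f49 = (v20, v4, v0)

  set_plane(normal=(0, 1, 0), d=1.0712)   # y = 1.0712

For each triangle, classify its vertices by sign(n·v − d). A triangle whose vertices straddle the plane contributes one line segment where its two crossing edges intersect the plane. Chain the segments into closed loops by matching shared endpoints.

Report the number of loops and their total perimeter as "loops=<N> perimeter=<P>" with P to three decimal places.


Straddling triangles (22 of 50):
  (v0,v5,v1) [-+-] → (1.2117, 1.0712, 0)–(1.07976, 1.0712, 0.181632)  len=0.2245
  (v1,v5,v6) [-++] → (1.07976, 1.0712, 0.181632)–(0.907735, 1.0712, 0.4185)  len=0.2927
  (v1,v6,v2) [-+-] → (0.907735, 1.0712, 0.4185)–(0.74441, 1.0712, 0.365419)  len=0.1717
  (v2,v6,v7) [-++] → (0.74441, 1.0712, 0.365419)–(0.415786, 1.0712, 0.2586)  len=0.3455
  (v2,v7,v3) [-+-] → (0.415786, 1.0712, 0.2586)–(0.415786, 1.0712, 0.22927)  len=0.0293
  (v3,v7,v8) [-++] → (0.415786, 1.0712, 0.22927)–(0.415786, 1.0712, -0.2586)  len=0.4879
  (v3,v8,v4) [-+-] → (0.415786, 1.0712, -0.2586)–(0.443687, 1.0712, -0.267668)  len=0.0293
  (v4,v8,v9) [-++] → (0.443687, 1.0712, -0.267668)–(0.907735, 1.0712, -0.4185)  len=0.4879
  (v4,v9,v0) [-+-] → (0.907735, 1.0712, -0.4185)–(1.00865, 1.0712, -0.279574)  len=0.1717
  (v0,v9,v5) [-++] → (1.00865, 1.0712, -0.279574)–(1.2117, 1.0712, 0)  len=0.3455
  (v6,v10,v11) [++-] → (-1.47436, 1.0712, 0.230679)–(-1.11718, 1.0712, 0.4185)  len=0.4036
  (v6,v11,v7) [+-+] → (-1.11718, 1.0712, 0.4185)–(-0.40282, 1.0712, 0.329814)  len=0.7198
  (v7,v11,v12) [+--] → (-0.40282, 1.0712, 0.329814)–(0.170812, 1.0712, 0.2586)  len=0.5780
  (v7,v12,v8) [+-+] → (0.170812, 1.0712, 0.2586)–(0.170812, 1.0712, -0.181819)  len=0.4404
  (v8,v12,v13) [+--] → (0.170812, 1.0712, -0.181819)–(0.170812, 1.0712, -0.2586)  len=0.0768
  (v8,v13,v9) [+-+] → (0.170812, 1.0712, -0.2586)–(-0.35682, 1.0712, -0.324106)  len=0.5317
  (v9,v13,v14) [+--] → (-0.35682, 1.0712, -0.324106)–(-1.11718, 1.0712, -0.4185)  len=0.7662
  (v9,v14,v5) [+-+] → (-1.11718, 1.0712, -0.4185)–(-1.18797, 1.0712, -0.381273)  len=0.0800
  (v5,v14,v10) [+-+] → (-1.18797, 1.0712, -0.381273)–(-1.47436, 1.0712, -0.230679)  len=0.3236
  (v10,v15,v11) [+--] → (-1.6099, 1.0712, 0)–(-1.47436, 1.0712, 0.230679)  len=0.2676
  (v14,v19,v10) [--+] → (-1.59869, 1.0712, -0.0190782)–(-1.47436, 1.0712, -0.230679)  len=0.2454
  (v10,v19,v15) [+--] → (-1.59869, 1.0712, -0.0190782)–(-1.6099, 1.0712, 0)  len=0.0221

Chained into 2 loop(s):
  loop 1: 10 segments, perimeter = 2.5862
  loop 2: 12 segments, perimeter = 4.4552
Total perimeter = 7.041

loops=2 perimeter=7.041
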